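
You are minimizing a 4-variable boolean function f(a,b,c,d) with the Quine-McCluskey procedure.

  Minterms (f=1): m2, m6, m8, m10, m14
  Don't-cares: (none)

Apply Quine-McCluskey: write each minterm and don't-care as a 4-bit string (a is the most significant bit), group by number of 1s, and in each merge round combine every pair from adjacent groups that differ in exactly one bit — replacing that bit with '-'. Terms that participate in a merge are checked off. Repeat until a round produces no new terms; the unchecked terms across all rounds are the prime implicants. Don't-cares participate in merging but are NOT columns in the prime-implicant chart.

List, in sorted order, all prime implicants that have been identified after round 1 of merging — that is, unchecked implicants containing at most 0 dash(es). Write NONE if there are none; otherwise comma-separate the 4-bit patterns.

Round 0: 0010✓ 0110✓ 1000✓ 1010✓ 1110✓
Round 1: -010✓ -110✓ 0-10✓ 1-10✓ 10-0
Round 2: --10
PIs = {--10, 10-0}

NONE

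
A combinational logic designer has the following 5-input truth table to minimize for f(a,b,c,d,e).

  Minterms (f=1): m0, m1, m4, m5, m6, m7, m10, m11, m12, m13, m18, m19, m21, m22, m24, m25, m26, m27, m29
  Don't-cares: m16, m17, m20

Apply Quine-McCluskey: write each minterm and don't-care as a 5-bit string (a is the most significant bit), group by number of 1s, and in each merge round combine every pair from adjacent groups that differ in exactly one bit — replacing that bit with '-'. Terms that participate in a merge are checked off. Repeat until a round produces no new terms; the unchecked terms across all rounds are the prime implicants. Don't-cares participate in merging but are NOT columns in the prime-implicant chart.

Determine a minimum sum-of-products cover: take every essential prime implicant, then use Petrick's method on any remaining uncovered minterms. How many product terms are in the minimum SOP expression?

7

[col 0] 00000*, 00001*, 00100*, 00101*, 00110*, 00111*, 01010*, 01011*, 01100*, 01101*, 10000*, 10001*, 10010*, 10011*, 10100*, 10101*, 10110*, 11000*, 11001*, 11010*, 11011*, 11101*
[col 1] -0000*, -0001*, -0100*, -0101*, -0110*, -1010*, -1011*, -1101*, 0-100*, 0-101*, 00-00*, 00-01*, 0000-*, 001-0*, 001-1*, 0010-*, 0011-*, 0101-*, 0110-*, 1-000*, 1-001*, 1-010*, 1-011*, 1-101*, 10-00*, 10-01*, 10-10*, 100-0*, 100-1*, 1000-*, 1001-*, 101-0*, 1010-*, 11-01*, 110-0*, 110-1*, 1100-*, 1101-*
[col 2] --101, -0-00*, -0-01*, -000-*, -01-0, -010-*, -101-, 0-10-, 00-0-*, 001--, 1--01, 1-0-0*, 1-0-1*, 1-00-*, 1-01-*, 10--0, 10-0-*, 100--*, 110--*
[col 3] -0-0-, 1-0--
Prime implicants: --101, -0-0-, -01-0, -101-, 0-10-, 001--, 1--01, 1-0--, 10--0
PI chart (minterm → PIs covering it):
  0 | -0-0-  (sole → essential)
  1 | -0-0-  (sole → essential)
  4 | -0-0-,-01-0,0-10-,001--
  5 | --101,-0-0-,0-10-,001--
  6 | -01-0,001--
  7 | 001--  (sole → essential)
  10 | -101-  (sole → essential)
  11 | -101-  (sole → essential)
  12 | 0-10-  (sole → essential)
  13 | --101,0-10-
  18 | 1-0--,10--0
  19 | 1-0--  (sole → essential)
  21 | --101,-0-0-,1--01
  22 | -01-0,10--0
  24 | 1-0--  (sole → essential)
  25 | 1--01,1-0--
  26 | -101-,1-0--
  27 | -101-,1-0--
  29 | --101,1--01
Essential prime implicants: -0-0-, -101-, 0-10-, 001--, 1-0--
Petrick residual → --101, -01-0
Minimum SOP uses 7 PIs: cd'e + b'd' + b'ce' + bc'd + a'cd' + a'b'c + ac'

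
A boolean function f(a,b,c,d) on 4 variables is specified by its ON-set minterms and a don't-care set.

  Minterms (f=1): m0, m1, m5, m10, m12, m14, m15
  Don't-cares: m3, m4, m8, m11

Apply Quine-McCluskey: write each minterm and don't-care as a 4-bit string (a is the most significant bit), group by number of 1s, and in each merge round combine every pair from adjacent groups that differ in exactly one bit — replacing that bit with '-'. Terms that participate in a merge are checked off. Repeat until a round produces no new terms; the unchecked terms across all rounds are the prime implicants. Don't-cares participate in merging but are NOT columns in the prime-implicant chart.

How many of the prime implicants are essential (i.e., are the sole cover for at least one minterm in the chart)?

2

size-2^0 implicants → 0000(✓)  0001(✓)  0011(✓)  0100(✓)  0101(✓)  1000(✓)  1010(✓)  1011(✓)  1100(✓)  1110(✓)  1111(✓)
size-2^1 implicants → -000(✓)  -011  -100(✓)  0-00(✓)  0-01(✓)  00-1  000-(✓)  010-(✓)  1-00(✓)  1-10(✓)  1-11(✓)  10-0(✓)  101-(✓)  11-0(✓)  111-(✓)
size-2^2 implicants → --00  0-0-  1--0  1-1-
Unchecked terms (primes): --00, -011, 0-0-, 00-1, 1--0, 1-1-
Minterm coverage:
  m0 ⊆ --00,0-0-
  m1 ⊆ 0-0-,00-1
  m5 ⊆ 0-0- [E]
  m10 ⊆ 1--0,1-1-
  m12 ⊆ --00,1--0
  m14 ⊆ 1--0,1-1-
  m15 ⊆ 1-1- [E]
E = {0-0-, 1-1-}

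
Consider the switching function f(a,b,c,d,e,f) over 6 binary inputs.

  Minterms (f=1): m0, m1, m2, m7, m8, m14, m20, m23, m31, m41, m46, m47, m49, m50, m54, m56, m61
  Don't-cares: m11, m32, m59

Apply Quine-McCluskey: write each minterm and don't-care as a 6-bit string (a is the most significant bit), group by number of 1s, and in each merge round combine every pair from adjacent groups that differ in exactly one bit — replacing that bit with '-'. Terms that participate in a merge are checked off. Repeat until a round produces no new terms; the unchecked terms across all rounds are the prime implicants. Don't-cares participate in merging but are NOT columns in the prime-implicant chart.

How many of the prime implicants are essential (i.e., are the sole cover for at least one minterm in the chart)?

size-2^0 implicants → 000000(✓)  000001(✓)  000010(✓)  000111(✓)  001000(✓)  001011  001110(✓)  010100  010111(✓)  011111(✓)  100000(✓)  101001  101110(✓)  101111(✓)  110001  110010(✓)  110110(✓)  111000  111011  111101
size-2^1 implicants → -00000  -01110  0-0111  00-000  0000-0  00000-  01-111  10111-  110-10
Unchecked terms (primes): -00000, -01110, 0-0111, 00-000, 0000-0, 00000-, 001011, 01-111, 010100, 101001, 10111-, 110-10, 110001, 111000, 111011, 111101
Minterm coverage:
  m0 ⊆ -00000,00-000,0000-0,00000-
  m1 ⊆ 00000- [E]
  m2 ⊆ 0000-0 [E]
  m7 ⊆ 0-0111 [E]
  m8 ⊆ 00-000 [E]
  m14 ⊆ -01110 [E]
  m20 ⊆ 010100 [E]
  m23 ⊆ 0-0111,01-111
  m31 ⊆ 01-111 [E]
  m41 ⊆ 101001 [E]
  m46 ⊆ -01110,10111-
  m47 ⊆ 10111- [E]
  m49 ⊆ 110001 [E]
  m50 ⊆ 110-10 [E]
  m54 ⊆ 110-10 [E]
  m56 ⊆ 111000 [E]
  m61 ⊆ 111101 [E]
E = {-01110, 0-0111, 00-000, 0000-0, 00000-, 01-111, 010100, 101001, 10111-, 110-10, 110001, 111000, 111101}

13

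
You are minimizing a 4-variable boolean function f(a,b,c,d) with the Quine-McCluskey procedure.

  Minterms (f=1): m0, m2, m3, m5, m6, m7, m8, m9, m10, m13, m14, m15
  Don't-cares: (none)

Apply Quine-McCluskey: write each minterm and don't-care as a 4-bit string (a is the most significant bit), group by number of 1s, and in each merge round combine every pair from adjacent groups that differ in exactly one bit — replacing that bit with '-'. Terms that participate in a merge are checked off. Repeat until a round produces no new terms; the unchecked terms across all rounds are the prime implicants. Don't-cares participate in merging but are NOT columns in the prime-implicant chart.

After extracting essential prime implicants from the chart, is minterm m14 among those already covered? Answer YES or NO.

NO

Round 0: 0000✓ 0010✓ 0011✓ 0101✓ 0110✓ 0111✓ 1000✓ 1001✓ 1010✓ 1101✓ 1110✓ 1111✓
Round 1: -000✓ -010✓ -101✓ -110✓ -111✓ 0-10✓ 0-11✓ 00-0✓ 001-✓ 01-1✓ 011-✓ 1-01 1-10✓ 10-0✓ 100- 11-1✓ 111-✓
Round 2: --10 -0-0 -1-1 -11- 0-1-
PIs = {--10, -0-0, -1-1, -11-, 0-1-, 1-01, 100-}
Coverage chart:
  m0: -0-0 ←essential
  m2: --10,-0-0,0-1-
  m3: 0-1- ←essential
  m5: -1-1 ←essential
  m6: --10,-11-,0-1-
  m7: -1-1,-11-,0-1-
  m8: -0-0,100-
  m9: 1-01,100-
  m10: --10,-0-0
  m13: -1-1,1-01
  m14: --10,-11-
  m15: -1-1,-11-
Essential: -0-0, -1-1, 0-1-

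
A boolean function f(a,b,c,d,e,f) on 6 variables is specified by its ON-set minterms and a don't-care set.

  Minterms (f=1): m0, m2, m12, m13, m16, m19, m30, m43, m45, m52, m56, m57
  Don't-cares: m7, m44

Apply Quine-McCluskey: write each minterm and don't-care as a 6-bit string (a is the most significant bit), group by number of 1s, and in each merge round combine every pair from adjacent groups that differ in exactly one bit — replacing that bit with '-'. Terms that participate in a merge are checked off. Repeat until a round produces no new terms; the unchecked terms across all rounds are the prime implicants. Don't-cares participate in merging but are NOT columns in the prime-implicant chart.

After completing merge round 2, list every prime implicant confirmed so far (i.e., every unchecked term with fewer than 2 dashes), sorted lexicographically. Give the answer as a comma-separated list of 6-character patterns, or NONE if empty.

0-0000, 0000-0, 000111, 010011, 011110, 101011, 110100, 11100-

[col 0] 000000*, 000010*, 000111, 001100*, 001101*, 010000*, 010011, 011110, 101011, 101100*, 101101*, 110100, 111000*, 111001*
[col 1] -01100*, -01101*, 0-0000, 0000-0, 00110-*, 10110-*, 11100-
[col 2] -0110-
Prime implicants: -0110-, 0-0000, 0000-0, 000111, 010011, 011110, 101011, 110100, 11100-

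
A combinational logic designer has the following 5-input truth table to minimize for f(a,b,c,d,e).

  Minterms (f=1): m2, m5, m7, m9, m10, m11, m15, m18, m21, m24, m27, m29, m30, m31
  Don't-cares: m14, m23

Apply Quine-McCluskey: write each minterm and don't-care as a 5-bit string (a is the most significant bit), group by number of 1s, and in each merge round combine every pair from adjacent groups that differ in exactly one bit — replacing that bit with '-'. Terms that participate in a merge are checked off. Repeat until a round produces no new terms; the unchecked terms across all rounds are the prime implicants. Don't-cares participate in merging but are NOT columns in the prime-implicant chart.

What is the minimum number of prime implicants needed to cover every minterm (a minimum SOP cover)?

size-2^0 implicants → 00010(✓)  00101(✓)  00111(✓)  01001(✓)  01010(✓)  01011(✓)  01110(✓)  01111(✓)  10010(✓)  10101(✓)  10111(✓)  11000  11011(✓)  11101(✓)  11110(✓)  11111(✓)
size-2^1 implicants → -0010  -0101(✓)  -0111(✓)  -1011(✓)  -1110(✓)  -1111(✓)  0-010  0-111(✓)  001-1(✓)  01-10(✓)  01-11(✓)  010-1  0101-(✓)  0111-(✓)  1-101(✓)  1-111(✓)  101-1(✓)  11-11(✓)  111-1(✓)  1111-(✓)
size-2^2 implicants → --111  -01-1  -1-11  -111-  01-1-  1-1-1
Unchecked terms (primes): --111, -0010, -01-1, -1-11, -111-, 0-010, 01-1-, 010-1, 1-1-1, 11000
Minterm coverage:
  m2 ⊆ -0010,0-010
  m5 ⊆ -01-1 [E]
  m7 ⊆ --111,-01-1
  m9 ⊆ 010-1 [E]
  m10 ⊆ 0-010,01-1-
  m11 ⊆ -1-11,01-1-,010-1
  m15 ⊆ --111,-1-11,-111-,01-1-
  m18 ⊆ -0010 [E]
  m21 ⊆ -01-1,1-1-1
  m24 ⊆ 11000 [E]
  m27 ⊆ -1-11 [E]
  m29 ⊆ 1-1-1 [E]
  m30 ⊆ -111- [E]
  m31 ⊆ --111,-1-11,-111-,1-1-1
E = {-0010, -01-1, -1-11, -111-, 010-1, 1-1-1, 11000}
Petrick residual → 0-010
Cover = b'c'de' + b'ce + bde + bcd + a'c'de' + a'bc'e + ace + abc'd'e'  |cover|=8

8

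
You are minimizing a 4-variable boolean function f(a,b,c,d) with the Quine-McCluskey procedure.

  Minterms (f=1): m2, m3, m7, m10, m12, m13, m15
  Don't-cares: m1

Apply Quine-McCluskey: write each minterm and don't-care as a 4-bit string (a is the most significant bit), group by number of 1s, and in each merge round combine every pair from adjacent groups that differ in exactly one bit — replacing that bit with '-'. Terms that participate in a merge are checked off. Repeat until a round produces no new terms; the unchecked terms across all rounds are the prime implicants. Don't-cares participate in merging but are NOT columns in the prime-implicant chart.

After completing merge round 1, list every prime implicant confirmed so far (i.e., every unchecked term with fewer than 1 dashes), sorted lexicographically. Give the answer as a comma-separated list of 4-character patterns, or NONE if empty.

NONE

[col 0] 0001*, 0010*, 0011*, 0111*, 1010*, 1100*, 1101*, 1111*
[col 1] -010, -111, 0-11, 00-1, 001-, 11-1, 110-
Prime implicants: -010, -111, 0-11, 00-1, 001-, 11-1, 110-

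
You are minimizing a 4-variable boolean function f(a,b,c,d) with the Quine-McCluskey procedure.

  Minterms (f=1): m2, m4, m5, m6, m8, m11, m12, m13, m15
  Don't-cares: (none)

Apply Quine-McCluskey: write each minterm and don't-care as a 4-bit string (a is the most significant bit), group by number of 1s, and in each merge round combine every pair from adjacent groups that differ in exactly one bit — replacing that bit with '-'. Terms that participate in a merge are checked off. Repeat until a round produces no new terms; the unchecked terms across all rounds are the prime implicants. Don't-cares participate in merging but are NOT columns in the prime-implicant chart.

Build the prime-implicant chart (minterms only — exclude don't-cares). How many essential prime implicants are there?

Round 0: 0010✓ 0100✓ 0101✓ 0110✓ 1000✓ 1011✓ 1100✓ 1101✓ 1111✓
Round 1: -100✓ -101✓ 0-10 01-0 010-✓ 1-00 1-11 11-1 110-✓
Round 2: -10-
PIs = {-10-, 0-10, 01-0, 1-00, 1-11, 11-1}
Coverage chart:
  m2: 0-10 ←essential
  m4: -10-,01-0
  m5: -10- ←essential
  m6: 0-10,01-0
  m8: 1-00 ←essential
  m11: 1-11 ←essential
  m12: -10-,1-00
  m13: -10-,11-1
  m15: 1-11,11-1
Essential: -10-, 0-10, 1-00, 1-11

4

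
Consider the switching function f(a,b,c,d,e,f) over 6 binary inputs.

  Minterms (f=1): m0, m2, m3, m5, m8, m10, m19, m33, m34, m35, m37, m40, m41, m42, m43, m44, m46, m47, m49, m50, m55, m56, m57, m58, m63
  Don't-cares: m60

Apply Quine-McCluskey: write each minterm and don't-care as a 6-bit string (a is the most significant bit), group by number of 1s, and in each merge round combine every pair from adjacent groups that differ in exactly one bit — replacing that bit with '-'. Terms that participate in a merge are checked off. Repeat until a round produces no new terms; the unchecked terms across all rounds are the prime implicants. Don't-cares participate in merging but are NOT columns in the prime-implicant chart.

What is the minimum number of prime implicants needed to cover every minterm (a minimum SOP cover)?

size-2^0 implicants → 000000(✓)  000010(✓)  000011(✓)  000101(✓)  001000(✓)  001010(✓)  010011(✓)  100001(✓)  100010(✓)  100011(✓)  100101(✓)  101000(✓)  101001(✓)  101010(✓)  101011(✓)  101100(✓)  101110(✓)  101111(✓)  110001(✓)  110010(✓)  110111(✓)  111000(✓)  111001(✓)  111010(✓)  111100(✓)  111111(✓)
size-2^1 implicants → -00010(✓)  -00011(✓)  -00101  -01000(✓)  -01010(✓)  0-0011  00-000(✓)  00-010(✓)  0000-0(✓)  00001-(✓)  0010-0(✓)  1-0001(✓)  1-0010(✓)  1-1000(✓)  1-1001(✓)  1-1010(✓)  1-1100(✓)  1-1111  10-001(✓)  10-010(✓)  10-011(✓)  100-01  1000-1(✓)  10001-(✓)  101-00(✓)  101-10(✓)  101-11(✓)  1010-0(✓)  1010-1(✓)  10100-(✓)  10101-(✓)  1011-0(✓)  10111-(✓)  11-001(✓)  11-010(✓)  11-111  111-00(✓)  1110-0(✓)  11100-(✓)
size-2^2 implicants → -0-010  -0001-  -010-0  00-0-0  1--001  1--010  1-1-00  1-10-0  1-100-  10-0-1  10-01-  101--0  101-1-  1010--
Unchecked terms (primes): -0-010, -0001-, -00101, -010-0, 0-0011, 00-0-0, 1--001, 1--010, 1-1-00, 1-10-0, 1-100-, 1-1111, 10-0-1, 10-01-, 100-01, 101--0, 101-1-, 1010--, 11-111
Minterm coverage:
  m0 ⊆ 00-0-0 [E]
  m2 ⊆ -0-010,-0001-,00-0-0
  m3 ⊆ -0001-,0-0011
  m5 ⊆ -00101 [E]
  m8 ⊆ -010-0,00-0-0
  m10 ⊆ -0-010,-010-0,00-0-0
  m19 ⊆ 0-0011 [E]
  m33 ⊆ 1--001,10-0-1,100-01
  m34 ⊆ -0-010,-0001-,1--010,10-01-
  m35 ⊆ -0001-,10-0-1,10-01-
  m37 ⊆ -00101,100-01
  m40 ⊆ -010-0,1-1-00,1-10-0,1-100-,101--0,1010--
  m41 ⊆ 1--001,1-100-,10-0-1,1010--
  m42 ⊆ -0-010,-010-0,1--010,1-10-0,10-01-,101--0,101-1-,1010--
  m43 ⊆ 10-0-1,10-01-,101-1-,1010--
  m44 ⊆ 1-1-00,101--0
  m46 ⊆ 101--0,101-1-
  m47 ⊆ 1-1111,101-1-
  m49 ⊆ 1--001 [E]
  m50 ⊆ 1--010 [E]
  m55 ⊆ 11-111 [E]
  m56 ⊆ 1-1-00,1-10-0,1-100-
  m57 ⊆ 1--001,1-100-
  m58 ⊆ 1--010,1-10-0
  m63 ⊆ 1-1111,11-111
E = {-00101, 0-0011, 00-0-0, 1--001, 1--010, 11-111}
Petrick residual → -0001-, 1-1-00, 101-1-
Cover = b'c'd'e + b'c'de'f + a'c'd'ef + a'b'd'f' + ad'e'f + ad'ef' + ace'f' + ab'ce + abdef  |cover|=9

9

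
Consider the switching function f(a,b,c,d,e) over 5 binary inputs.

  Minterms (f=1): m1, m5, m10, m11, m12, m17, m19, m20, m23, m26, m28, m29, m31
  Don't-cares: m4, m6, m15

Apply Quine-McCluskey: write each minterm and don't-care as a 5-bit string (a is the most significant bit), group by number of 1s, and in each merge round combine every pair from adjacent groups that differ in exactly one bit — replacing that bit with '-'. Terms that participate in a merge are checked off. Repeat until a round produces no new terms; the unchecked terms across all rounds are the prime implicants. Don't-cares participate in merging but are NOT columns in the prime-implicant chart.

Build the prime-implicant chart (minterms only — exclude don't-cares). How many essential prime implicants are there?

size-2^0 implicants → 00001(✓)  00100(✓)  00101(✓)  00110(✓)  01010(✓)  01011(✓)  01100(✓)  01111(✓)  10001(✓)  10011(✓)  10100(✓)  10111(✓)  11010(✓)  11100(✓)  11101(✓)  11111(✓)
size-2^1 implicants → -0001  -0100(✓)  -1010  -1100(✓)  -1111  0-100(✓)  00-01  001-0  0010-  01-11  0101-  1-100(✓)  1-111  10-11  100-1  111-1  1110-
size-2^2 implicants → --100
Unchecked terms (primes): --100, -0001, -1010, -1111, 00-01, 001-0, 0010-, 01-11, 0101-, 1-111, 10-11, 100-1, 111-1, 1110-
Minterm coverage:
  m1 ⊆ -0001,00-01
  m5 ⊆ 00-01,0010-
  m10 ⊆ -1010,0101-
  m11 ⊆ 01-11,0101-
  m12 ⊆ --100 [E]
  m17 ⊆ -0001,100-1
  m19 ⊆ 10-11,100-1
  m20 ⊆ --100 [E]
  m23 ⊆ 1-111,10-11
  m26 ⊆ -1010 [E]
  m28 ⊆ --100,1110-
  m29 ⊆ 111-1,1110-
  m31 ⊆ -1111,1-111,111-1
E = {--100, -1010}

2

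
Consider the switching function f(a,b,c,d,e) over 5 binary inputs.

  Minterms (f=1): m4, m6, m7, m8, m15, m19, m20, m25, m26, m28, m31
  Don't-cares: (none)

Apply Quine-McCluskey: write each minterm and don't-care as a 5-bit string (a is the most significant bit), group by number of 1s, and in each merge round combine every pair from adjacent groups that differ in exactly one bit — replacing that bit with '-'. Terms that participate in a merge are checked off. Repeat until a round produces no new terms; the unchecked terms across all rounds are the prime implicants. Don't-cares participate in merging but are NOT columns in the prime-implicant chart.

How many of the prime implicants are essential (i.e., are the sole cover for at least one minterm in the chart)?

6

[col 0] 00100*, 00110*, 00111*, 01000, 01111*, 10011, 10100*, 11001, 11010, 11100*, 11111*
[col 1] -0100, -1111, 0-111, 001-0, 0011-, 1-100
Prime implicants: -0100, -1111, 0-111, 001-0, 0011-, 01000, 1-100, 10011, 11001, 11010
PI chart (minterm → PIs covering it):
  4 | -0100,001-0
  6 | 001-0,0011-
  7 | 0-111,0011-
  8 | 01000  (sole → essential)
  15 | -1111,0-111
  19 | 10011  (sole → essential)
  20 | -0100,1-100
  25 | 11001  (sole → essential)
  26 | 11010  (sole → essential)
  28 | 1-100  (sole → essential)
  31 | -1111  (sole → essential)
Essential prime implicants: -1111, 01000, 1-100, 10011, 11001, 11010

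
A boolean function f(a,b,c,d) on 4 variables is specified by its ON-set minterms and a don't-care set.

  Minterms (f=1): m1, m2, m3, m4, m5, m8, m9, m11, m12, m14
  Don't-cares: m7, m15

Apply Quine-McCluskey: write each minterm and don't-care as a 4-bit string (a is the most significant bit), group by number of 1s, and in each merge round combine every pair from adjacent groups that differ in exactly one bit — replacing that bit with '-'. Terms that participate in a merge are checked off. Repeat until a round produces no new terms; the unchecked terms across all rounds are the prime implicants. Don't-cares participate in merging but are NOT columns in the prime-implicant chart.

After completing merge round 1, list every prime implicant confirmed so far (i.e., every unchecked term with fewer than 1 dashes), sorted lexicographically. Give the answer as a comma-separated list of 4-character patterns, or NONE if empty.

NONE

Round 0: 0001✓ 0010✓ 0011✓ 0100✓ 0101✓ 0111✓ 1000✓ 1001✓ 1011✓ 1100✓ 1110✓ 1111✓
Round 1: -001✓ -011✓ -100 -111✓ 0-01✓ 0-11✓ 00-1✓ 001- 01-1✓ 010- 1-00 1-11✓ 10-1✓ 100- 11-0 111-
Round 2: --11 -0-1 0--1
PIs = {--11, -0-1, -100, 0--1, 001-, 010-, 1-00, 100-, 11-0, 111-}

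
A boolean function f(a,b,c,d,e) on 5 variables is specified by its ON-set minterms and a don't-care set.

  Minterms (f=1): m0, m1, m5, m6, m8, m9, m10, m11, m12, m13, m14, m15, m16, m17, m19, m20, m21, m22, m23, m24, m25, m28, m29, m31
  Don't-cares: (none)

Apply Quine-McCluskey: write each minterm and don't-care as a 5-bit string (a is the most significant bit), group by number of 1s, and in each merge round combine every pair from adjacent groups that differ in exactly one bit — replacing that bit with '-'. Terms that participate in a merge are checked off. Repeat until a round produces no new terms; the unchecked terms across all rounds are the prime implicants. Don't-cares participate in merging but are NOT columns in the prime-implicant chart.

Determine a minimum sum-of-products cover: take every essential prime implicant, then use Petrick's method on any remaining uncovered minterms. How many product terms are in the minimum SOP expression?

Round 0: 00000✓ 00001✓ 00101✓ 00110✓ 01000✓ 01001✓ 01010✓ 01011✓ 01100✓ 01101✓ 01110✓ 01111✓ 10000✓ 10001✓ 10011✓ 10100✓ 10101✓ 10110✓ 10111✓ 11000✓ 11001✓ 11100✓ 11101✓ 11111✓
Round 1: -0000✓ -0001✓ -0101✓ -0110 -1000✓ -1001✓ -1100✓ -1101✓ -1111✓ 0-000✓ 0-001✓ 0-101✓ 0-110 00-01✓ 0000-✓ 01-00✓ 01-01✓ 01-10✓ 01-11✓ 010-0✓ 010-1✓ 0100-✓ 0101-✓ 011-0✓ 011-1✓ 0110-✓ 0111-✓ 1-000✓ 1-001✓ 1-100✓ 1-101✓ 1-111✓ 10-00✓ 10-01✓ 10-11✓ 100-1✓ 1000-✓ 101-0✓ 101-1✓ 1010-✓ 1011-✓ 11-00✓ 11-01✓ 1100-✓ 111-1✓ 1110-✓
Round 2: --000✓ --001✓ --101✓ -0-01✓ -000-✓ -1-00✓ -1-01✓ -100-✓ -11-1 -110-✓ 0--01✓ 0-00-✓ 01--0✓ 01--1✓ 01-0-✓ 01-1-✓ 010--✓ 011--✓ 1--00✓ 1--01✓ 1-00-✓ 1-1-1 1-10-✓ 10--1 10-0-✓ 101-- 11-0-✓
Round 3: ---01 --00- -1-0- 01--- 1--0-
PIs = {---01, --00-, -0110, -1-0-, -11-1, 0-110, 01---, 1--0-, 1-1-1, 10--1, 101--}
Coverage chart:
  m0: --00- ←essential
  m1: ---01,--00-
  m5: ---01 ←essential
  m6: -0110,0-110
  m8: --00-,-1-0-,01---
  m9: ---01,--00-,-1-0-,01---
  m10: 01--- ←essential
  m11: 01--- ←essential
  m12: -1-0-,01---
  m13: ---01,-1-0-,-11-1,01---
  m14: 0-110,01---
  m15: -11-1,01---
  m16: --00-,1--0-
  m17: ---01,--00-,1--0-,10--1
  m19: 10--1 ←essential
  m20: 1--0-,101--
  m21: ---01,1--0-,1-1-1,10--1,101--
  m22: -0110,101--
  m23: 1-1-1,10--1,101--
  m24: --00-,-1-0-,1--0-
  m25: ---01,--00-,-1-0-,1--0-
  m28: -1-0-,1--0-
  m29: ---01,-1-0-,-11-1,1--0-,1-1-1
  m31: -11-1,1-1-1
Essential: ---01, --00-, 01---, 10--1
Petrick residual → -0110, -11-1, 1--0-
Min cover (7 terms): d'e + c'd' + b'cde' + bce + a'b + ad' + ab'e

7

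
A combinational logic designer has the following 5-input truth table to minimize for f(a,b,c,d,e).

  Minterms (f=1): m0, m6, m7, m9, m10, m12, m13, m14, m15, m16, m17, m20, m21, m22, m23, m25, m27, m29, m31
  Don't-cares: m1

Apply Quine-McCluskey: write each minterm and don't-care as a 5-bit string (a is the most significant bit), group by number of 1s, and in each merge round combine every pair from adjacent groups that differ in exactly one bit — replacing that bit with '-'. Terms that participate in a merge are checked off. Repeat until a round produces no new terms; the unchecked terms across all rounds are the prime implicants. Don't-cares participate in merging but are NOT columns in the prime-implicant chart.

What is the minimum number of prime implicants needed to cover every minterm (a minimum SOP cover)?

7

[col 0] 00000*, 00001*, 00110*, 00111*, 01001*, 01010*, 01100*, 01101*, 01110*, 01111*, 10000*, 10001*, 10100*, 10101*, 10110*, 10111*, 11001*, 11011*, 11101*, 11111*
[col 1] -0000*, -0001*, -0110*, -0111*, -1001*, -1101*, -1111*, 0-001*, 0-110*, 0-111*, 0000-*, 0011-*, 01-01*, 01-10, 011-0*, 011-1*, 0110-*, 0111-*, 1-001*, 1-101*, 1-111*, 10-00*, 10-01*, 1000-*, 101-0*, 101-1*, 1010-*, 1011-*, 11-01*, 11-11*, 110-1*, 111-1*
[col 2] --001, --111, -000-, -011-, -1-01, -11-1, 0-11-, 011--, 1--01, 1-1-1, 10-0-, 101--, 11--1
Prime implicants: --001, --111, -000-, -011-, -1-01, -11-1, 0-11-, 01-10, 011--, 1--01, 1-1-1, 10-0-, 101--, 11--1
PI chart (minterm → PIs covering it):
  0 | -000-  (sole → essential)
  6 | -011-,0-11-
  7 | --111,-011-,0-11-
  9 | --001,-1-01
  10 | 01-10  (sole → essential)
  12 | 011--  (sole → essential)
  13 | -1-01,-11-1,011--
  14 | 0-11-,01-10,011--
  15 | --111,-11-1,0-11-,011--
  16 | -000-,10-0-
  17 | --001,-000-,1--01,10-0-
  20 | 10-0-,101--
  21 | 1--01,1-1-1,10-0-,101--
  22 | -011-,101--
  23 | --111,-011-,1-1-1,101--
  25 | --001,-1-01,1--01,11--1
  27 | 11--1  (sole → essential)
  29 | -1-01,-11-1,1--01,1-1-1,11--1
  31 | --111,-11-1,1-1-1,11--1
Essential prime implicants: -000-, 01-10, 011--, 11--1
Petrick residual → --001, -011-, 10-0-
Minimum SOP uses 7 PIs: c'd'e + b'c'd' + b'cd + a'bde' + a'bc + ab'd' + abe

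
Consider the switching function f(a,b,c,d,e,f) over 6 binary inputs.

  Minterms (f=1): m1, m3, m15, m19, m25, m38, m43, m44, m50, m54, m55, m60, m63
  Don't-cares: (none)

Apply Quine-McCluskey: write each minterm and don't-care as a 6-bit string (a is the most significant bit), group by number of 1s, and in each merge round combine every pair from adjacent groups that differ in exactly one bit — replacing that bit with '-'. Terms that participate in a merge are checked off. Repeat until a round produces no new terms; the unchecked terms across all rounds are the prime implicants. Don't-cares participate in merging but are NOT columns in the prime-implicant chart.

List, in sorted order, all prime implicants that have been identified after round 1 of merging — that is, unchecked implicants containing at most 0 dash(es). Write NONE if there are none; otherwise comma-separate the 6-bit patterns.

001111, 011001, 101011

[col 0] 000001*, 000011*, 001111, 010011*, 011001, 100110*, 101011, 101100*, 110010*, 110110*, 110111*, 111100*, 111111*
[col 1] 0-0011, 0000-1, 1-0110, 1-1100, 11-111, 110-10, 11011-
Prime implicants: 0-0011, 0000-1, 001111, 011001, 1-0110, 1-1100, 101011, 11-111, 110-10, 11011-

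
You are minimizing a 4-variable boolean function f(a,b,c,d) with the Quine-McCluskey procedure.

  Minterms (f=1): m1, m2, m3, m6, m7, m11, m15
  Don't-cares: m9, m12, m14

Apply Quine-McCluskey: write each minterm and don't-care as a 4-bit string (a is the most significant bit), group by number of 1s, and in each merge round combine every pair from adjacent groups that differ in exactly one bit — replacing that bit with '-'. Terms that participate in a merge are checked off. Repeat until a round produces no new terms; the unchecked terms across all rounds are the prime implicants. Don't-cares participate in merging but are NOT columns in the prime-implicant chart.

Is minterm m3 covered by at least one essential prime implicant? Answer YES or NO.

size-2^0 implicants → 0001(✓)  0010(✓)  0011(✓)  0110(✓)  0111(✓)  1001(✓)  1011(✓)  1100(✓)  1110(✓)  1111(✓)
size-2^1 implicants → -001(✓)  -011(✓)  -110(✓)  -111(✓)  0-10(✓)  0-11(✓)  00-1(✓)  001-(✓)  011-(✓)  1-11(✓)  10-1(✓)  11-0  111-(✓)
size-2^2 implicants → --11  -0-1  -11-  0-1-
Unchecked terms (primes): --11, -0-1, -11-, 0-1-, 11-0
Minterm coverage:
  m1 ⊆ -0-1 [E]
  m2 ⊆ 0-1- [E]
  m3 ⊆ --11,-0-1,0-1-
  m6 ⊆ -11-,0-1-
  m7 ⊆ --11,-11-,0-1-
  m11 ⊆ --11,-0-1
  m15 ⊆ --11,-11-
E = {-0-1, 0-1-}

YES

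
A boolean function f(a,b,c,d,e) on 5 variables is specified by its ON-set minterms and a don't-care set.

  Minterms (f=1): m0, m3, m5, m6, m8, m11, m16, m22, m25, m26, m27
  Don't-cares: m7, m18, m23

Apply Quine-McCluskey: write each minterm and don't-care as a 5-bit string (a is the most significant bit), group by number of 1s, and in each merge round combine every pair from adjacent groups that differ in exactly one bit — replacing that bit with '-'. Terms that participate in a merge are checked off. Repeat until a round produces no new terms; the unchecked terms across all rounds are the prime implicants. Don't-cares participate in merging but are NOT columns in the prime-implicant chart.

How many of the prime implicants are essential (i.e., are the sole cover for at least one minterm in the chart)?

[col 0] 00000*, 00011*, 00101*, 00110*, 00111*, 01000*, 01011*, 10000*, 10010*, 10110*, 10111*, 11001*, 11010*, 11011*
[col 1] -0000, -0110*, -0111*, -1011, 0-000, 0-011, 00-11, 001-1, 0011-*, 1-010, 10-10, 100-0, 1011-*, 110-1, 1101-
[col 2] -011-
Prime implicants: -0000, -011-, -1011, 0-000, 0-011, 00-11, 001-1, 1-010, 10-10, 100-0, 110-1, 1101-
PI chart (minterm → PIs covering it):
  0 | -0000,0-000
  3 | 0-011,00-11
  5 | 001-1  (sole → essential)
  6 | -011-  (sole → essential)
  8 | 0-000  (sole → essential)
  11 | -1011,0-011
  16 | -0000,100-0
  22 | -011-,10-10
  25 | 110-1  (sole → essential)
  26 | 1-010,1101-
  27 | -1011,110-1,1101-
Essential prime implicants: -011-, 0-000, 001-1, 110-1

4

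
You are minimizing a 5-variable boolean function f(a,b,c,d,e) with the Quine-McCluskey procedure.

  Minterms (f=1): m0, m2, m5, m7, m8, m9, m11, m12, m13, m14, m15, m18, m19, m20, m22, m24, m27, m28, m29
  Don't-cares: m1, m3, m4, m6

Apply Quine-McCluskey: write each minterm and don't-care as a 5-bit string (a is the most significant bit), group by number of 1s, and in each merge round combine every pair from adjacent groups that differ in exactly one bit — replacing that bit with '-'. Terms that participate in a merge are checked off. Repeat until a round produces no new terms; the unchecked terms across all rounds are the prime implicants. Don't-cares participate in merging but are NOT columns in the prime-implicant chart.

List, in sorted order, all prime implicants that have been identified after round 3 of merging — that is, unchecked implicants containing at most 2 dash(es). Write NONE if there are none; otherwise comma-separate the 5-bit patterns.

Round 0: 00000✓ 00001✓ 00010✓ 00011✓ 00100✓ 00101✓ 00110✓ 00111✓ 01000✓ 01001✓ 01011✓ 01100✓ 01101✓ 01110✓ 01111✓ 10010✓ 10011✓ 10100✓ 10110✓ 11000✓ 11011✓ 11100✓ 11101✓
Round 1: -0010✓ -0011✓ -0100✓ -0110✓ -1000✓ -1011✓ -1100✓ -1101✓ 0-000✓ 0-001✓ 0-011✓ 0-100✓ 0-101✓ 0-110✓ 0-111✓ 00-00✓ 00-01✓ 00-10✓ 00-11✓ 000-0✓ 000-1✓ 0000-✓ 0001-✓ 001-0✓ 001-1✓ 0010-✓ 0011-✓ 01-00✓ 01-01✓ 01-11✓ 010-1✓ 0100-✓ 011-0✓ 011-1✓ 0110-✓ 0111-✓ 1-011✓ 1-100✓ 10-10✓ 1001-✓ 101-0✓ 11-00✓ 1110-✓
Round 2: --011 --100 -0-10 -001- -01-0 -1-00 -110- 0--00✓ 0--01✓ 0--11✓ 0-0-1✓ 0-00-✓ 0-1-0✓ 0-1-1✓ 0-10-✓ 0-11-✓ 00--0✓ 00--1✓ 00-0-✓ 00-1-✓ 000--✓ 001--✓ 01--1✓ 01-0-✓ 011--✓
Round 3: 0---1 0--0- 0-1-- 00---
PIs = {--011, --100, -0-10, -001-, -01-0, -1-00, -110-, 0---1, 0--0-, 0-1--, 00---}

--011, --100, -0-10, -001-, -01-0, -1-00, -110-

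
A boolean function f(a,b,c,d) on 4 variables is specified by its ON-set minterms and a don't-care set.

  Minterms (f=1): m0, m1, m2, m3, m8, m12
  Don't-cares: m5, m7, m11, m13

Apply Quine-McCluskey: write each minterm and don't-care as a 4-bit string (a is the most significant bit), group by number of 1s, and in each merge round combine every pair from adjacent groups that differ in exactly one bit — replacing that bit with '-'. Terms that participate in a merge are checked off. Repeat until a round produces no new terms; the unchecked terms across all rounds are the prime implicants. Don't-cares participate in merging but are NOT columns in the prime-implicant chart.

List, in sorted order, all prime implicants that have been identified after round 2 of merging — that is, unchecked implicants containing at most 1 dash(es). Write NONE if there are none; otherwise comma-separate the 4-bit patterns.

-000, -011, -101, 1-00, 110-

Round 0: 0000✓ 0001✓ 0010✓ 0011✓ 0101✓ 0111✓ 1000✓ 1011✓ 1100✓ 1101✓
Round 1: -000 -011 -101 0-01✓ 0-11✓ 00-0✓ 00-1✓ 000-✓ 001-✓ 01-1✓ 1-00 110-
Round 2: 0--1 00--
PIs = {-000, -011, -101, 0--1, 00--, 1-00, 110-}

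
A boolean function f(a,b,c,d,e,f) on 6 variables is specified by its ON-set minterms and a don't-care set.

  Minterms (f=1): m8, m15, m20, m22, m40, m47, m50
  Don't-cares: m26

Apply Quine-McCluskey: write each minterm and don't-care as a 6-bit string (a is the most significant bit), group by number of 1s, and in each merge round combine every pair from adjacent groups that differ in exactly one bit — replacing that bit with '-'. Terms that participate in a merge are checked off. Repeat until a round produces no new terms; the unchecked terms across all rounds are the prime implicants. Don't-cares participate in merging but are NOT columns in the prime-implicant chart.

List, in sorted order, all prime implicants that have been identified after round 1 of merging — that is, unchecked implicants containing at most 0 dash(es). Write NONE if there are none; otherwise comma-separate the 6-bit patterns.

011010, 110010

Round 0: 001000✓ 001111✓ 010100✓ 010110✓ 011010 101000✓ 101111✓ 110010
Round 1: -01000 -01111 0101-0
PIs = {-01000, -01111, 0101-0, 011010, 110010}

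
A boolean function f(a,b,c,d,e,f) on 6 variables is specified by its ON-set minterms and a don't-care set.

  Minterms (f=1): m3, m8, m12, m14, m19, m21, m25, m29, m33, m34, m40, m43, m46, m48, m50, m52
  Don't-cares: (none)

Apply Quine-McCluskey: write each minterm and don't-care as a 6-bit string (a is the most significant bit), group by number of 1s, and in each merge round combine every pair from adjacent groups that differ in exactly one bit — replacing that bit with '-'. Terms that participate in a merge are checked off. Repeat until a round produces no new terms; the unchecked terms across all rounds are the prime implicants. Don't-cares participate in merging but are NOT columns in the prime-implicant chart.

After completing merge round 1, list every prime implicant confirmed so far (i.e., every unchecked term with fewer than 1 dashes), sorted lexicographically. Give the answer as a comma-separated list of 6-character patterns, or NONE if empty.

100001, 101011

[col 0] 000011*, 001000*, 001100*, 001110*, 010011*, 010101*, 011001*, 011101*, 100001, 100010*, 101000*, 101011, 101110*, 110000*, 110010*, 110100*
[col 1] -01000, -01110, 0-0011, 001-00, 0011-0, 01-101, 011-01, 1-0010, 110-00, 1100-0
Prime implicants: -01000, -01110, 0-0011, 001-00, 0011-0, 01-101, 011-01, 1-0010, 100001, 101011, 110-00, 1100-0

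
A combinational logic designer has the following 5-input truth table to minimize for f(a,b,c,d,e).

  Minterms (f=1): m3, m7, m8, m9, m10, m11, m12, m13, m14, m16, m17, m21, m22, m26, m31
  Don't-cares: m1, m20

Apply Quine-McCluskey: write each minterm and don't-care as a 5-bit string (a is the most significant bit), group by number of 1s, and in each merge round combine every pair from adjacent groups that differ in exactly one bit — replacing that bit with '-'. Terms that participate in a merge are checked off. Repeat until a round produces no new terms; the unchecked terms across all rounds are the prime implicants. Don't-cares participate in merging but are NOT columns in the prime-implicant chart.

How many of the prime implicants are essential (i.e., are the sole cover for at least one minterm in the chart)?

[col 0] 00001*, 00011*, 00111*, 01000*, 01001*, 01010*, 01011*, 01100*, 01101*, 01110*, 10000*, 10001*, 10100*, 10101*, 10110*, 11010*, 11111
[col 1] -0001, -1010, 0-001*, 0-011*, 00-11, 000-1*, 01-00*, 01-01*, 01-10*, 010-0*, 010-1*, 0100-*, 0101-*, 011-0*, 0110-*, 10-00*, 10-01*, 1000-*, 101-0, 1010-*
[col 2] 0-0-1, 01--0, 01-0-, 010--, 10-0-
Prime implicants: -0001, -1010, 0-0-1, 00-11, 01--0, 01-0-, 010--, 10-0-, 101-0, 11111
PI chart (minterm → PIs covering it):
  3 | 0-0-1,00-11
  7 | 00-11  (sole → essential)
  8 | 01--0,01-0-,010--
  9 | 0-0-1,01-0-,010--
  10 | -1010,01--0,010--
  11 | 0-0-1,010--
  12 | 01--0,01-0-
  13 | 01-0-  (sole → essential)
  14 | 01--0  (sole → essential)
  16 | 10-0-  (sole → essential)
  17 | -0001,10-0-
  21 | 10-0-  (sole → essential)
  22 | 101-0  (sole → essential)
  26 | -1010  (sole → essential)
  31 | 11111  (sole → essential)
Essential prime implicants: -1010, 00-11, 01--0, 01-0-, 10-0-, 101-0, 11111

7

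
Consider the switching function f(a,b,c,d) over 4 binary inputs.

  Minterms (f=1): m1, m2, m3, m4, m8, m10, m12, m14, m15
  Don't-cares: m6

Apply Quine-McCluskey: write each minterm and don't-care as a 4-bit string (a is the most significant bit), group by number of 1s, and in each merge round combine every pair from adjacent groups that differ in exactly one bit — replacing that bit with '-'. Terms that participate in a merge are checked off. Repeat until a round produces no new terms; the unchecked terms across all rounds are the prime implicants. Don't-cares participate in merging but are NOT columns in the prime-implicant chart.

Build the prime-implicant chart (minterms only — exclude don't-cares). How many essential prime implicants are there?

4

Round 0: 0001✓ 0010✓ 0011✓ 0100✓ 0110✓ 1000✓ 1010✓ 1100✓ 1110✓ 1111✓
Round 1: -010✓ -100✓ -110✓ 0-10✓ 00-1 001- 01-0✓ 1-00✓ 1-10✓ 10-0✓ 11-0✓ 111-
Round 2: --10 -1-0 1--0
PIs = {--10, -1-0, 00-1, 001-, 1--0, 111-}
Coverage chart:
  m1: 00-1 ←essential
  m2: --10,001-
  m3: 00-1,001-
  m4: -1-0 ←essential
  m8: 1--0 ←essential
  m10: --10,1--0
  m12: -1-0,1--0
  m14: --10,-1-0,1--0,111-
  m15: 111- ←essential
Essential: -1-0, 00-1, 1--0, 111-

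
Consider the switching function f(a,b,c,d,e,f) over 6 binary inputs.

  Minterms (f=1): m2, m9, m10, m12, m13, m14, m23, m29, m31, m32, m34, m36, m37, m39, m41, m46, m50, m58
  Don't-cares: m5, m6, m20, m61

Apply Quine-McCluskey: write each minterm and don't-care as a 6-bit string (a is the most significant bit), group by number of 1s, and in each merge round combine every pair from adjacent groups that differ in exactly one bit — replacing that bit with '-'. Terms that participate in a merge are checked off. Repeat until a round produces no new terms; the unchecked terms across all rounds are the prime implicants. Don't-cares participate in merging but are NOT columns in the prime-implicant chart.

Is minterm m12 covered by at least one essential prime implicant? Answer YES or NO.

NO

size-2^0 implicants → 000010(✓)  000101(✓)  000110(✓)  001001(✓)  001010(✓)  001100(✓)  001101(✓)  001110(✓)  010100  010111(✓)  011101(✓)  011111(✓)  100000(✓)  100010(✓)  100100(✓)  100101(✓)  100111(✓)  101001(✓)  101110(✓)  110010(✓)  111010(✓)  111101(✓)
size-2^1 implicants → -00010  -00101  -01001  -01110  -11101  0-1101  00-010(✓)  00-101  00-110(✓)  000-10(✓)  001-01  001-10(✓)  0011-0  00110-  01-111  0111-1  1-0010  100-00  1000-0  1001-1  10010-  11-010
size-2^2 implicants → 00--10
Unchecked terms (primes): -00010, -00101, -01001, -01110, -11101, 0-1101, 00--10, 00-101, 001-01, 0011-0, 00110-, 01-111, 010100, 0111-1, 1-0010, 100-00, 1000-0, 1001-1, 10010-, 11-010
Minterm coverage:
  m2 ⊆ -00010,00--10
  m9 ⊆ -01001,001-01
  m10 ⊆ 00--10 [E]
  m12 ⊆ 0011-0,00110-
  m13 ⊆ 0-1101,00-101,001-01,00110-
  m14 ⊆ -01110,00--10,0011-0
  m23 ⊆ 01-111 [E]
  m29 ⊆ -11101,0-1101,0111-1
  m31 ⊆ 01-111,0111-1
  m32 ⊆ 100-00,1000-0
  m34 ⊆ -00010,1-0010,1000-0
  m36 ⊆ 100-00,10010-
  m37 ⊆ -00101,1001-1,10010-
  m39 ⊆ 1001-1 [E]
  m41 ⊆ -01001 [E]
  m46 ⊆ -01110 [E]
  m50 ⊆ 1-0010,11-010
  m58 ⊆ 11-010 [E]
E = {-01001, -01110, 00--10, 01-111, 1001-1, 11-010}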